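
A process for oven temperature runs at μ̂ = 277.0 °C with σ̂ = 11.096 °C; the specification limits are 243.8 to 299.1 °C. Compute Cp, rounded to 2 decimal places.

Cp = (USL − LSL) / (6σ̂) = (299.1 − 243.8) / (6 × 11.096) = 55.3000 / 66.5760 = 0.8306

0.83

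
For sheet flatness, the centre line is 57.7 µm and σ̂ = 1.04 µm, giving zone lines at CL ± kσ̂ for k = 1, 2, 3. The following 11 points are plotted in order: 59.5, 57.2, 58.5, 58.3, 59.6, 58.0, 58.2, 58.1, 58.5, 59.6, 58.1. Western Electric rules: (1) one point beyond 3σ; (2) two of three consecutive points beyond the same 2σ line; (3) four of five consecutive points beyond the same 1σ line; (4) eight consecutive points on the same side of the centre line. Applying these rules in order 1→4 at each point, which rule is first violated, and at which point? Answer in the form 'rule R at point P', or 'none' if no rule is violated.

Zone of each point (C = within 1σ̂, B = 1σ̂–2σ̂, A = 2σ̂–3σ̂, * = beyond 3σ̂; sign = side of CL): 1:+B, 2:-C, 3:+C, 4:+C, 5:+B, 6:+C, 7:+C, 8:+C, 9:+C, 10:+B, 11:+C
Rule 4 (eight consecutive points on the same side of the centre line) is satisfied at point 10.

rule 4 at point 10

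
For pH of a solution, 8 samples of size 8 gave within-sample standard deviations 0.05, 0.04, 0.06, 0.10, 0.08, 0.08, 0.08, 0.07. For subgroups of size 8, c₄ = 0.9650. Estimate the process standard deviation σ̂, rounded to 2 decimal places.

0.07

s̄ = (0.05 + 0.04 + 0.06 + 0.10 + 0.08 + 0.08 + 0.08 + 0.07) / 8 = 0.0700
σ̂ = s̄ / c₄ = 0.0700 / 0.9650 = 0.0725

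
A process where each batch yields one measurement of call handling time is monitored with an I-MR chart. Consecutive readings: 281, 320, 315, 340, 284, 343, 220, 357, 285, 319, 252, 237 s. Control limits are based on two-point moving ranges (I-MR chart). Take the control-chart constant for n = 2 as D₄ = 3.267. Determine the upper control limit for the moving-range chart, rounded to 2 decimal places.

Moving ranges: 39, 5, 25, 56, 59, 123, 137, 72, 34, 67, 15; M̄R̄ = 632.0000 / 11 = 57.4545
UCL_MR = D₄·M̄R̄ = 3.267 × 57.4545 = 187.7040

187.70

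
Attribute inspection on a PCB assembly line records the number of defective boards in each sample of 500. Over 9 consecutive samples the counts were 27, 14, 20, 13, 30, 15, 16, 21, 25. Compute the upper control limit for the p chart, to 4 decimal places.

p̄ = Σdᵢ / (k·n) = 181 / (9 × 500) = 0.04022
UCL = p̄ + 3·√(p̄(1−p̄)/n) = 0.04022 + 3 × √(0.04022×0.95978/500) = 0.04022 + 3 × 0.00879 = 0.06658

0.0666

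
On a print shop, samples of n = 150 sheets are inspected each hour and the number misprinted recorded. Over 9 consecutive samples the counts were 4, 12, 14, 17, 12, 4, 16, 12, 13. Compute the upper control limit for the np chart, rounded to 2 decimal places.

p̄ = Σdᵢ / (k·n) = 104 / (9 × 150) = 0.07704
UCL = np̄ + 3·√(np̄(1−p̄)) = 11.5556 + 3 × √(11.5556×0.92296) = 11.5556 + 3 × 3.2658 = 21.3529

21.35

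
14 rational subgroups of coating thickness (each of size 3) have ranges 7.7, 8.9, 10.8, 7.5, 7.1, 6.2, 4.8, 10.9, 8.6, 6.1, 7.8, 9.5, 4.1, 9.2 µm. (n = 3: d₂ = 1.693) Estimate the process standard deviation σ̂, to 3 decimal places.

4.607

R̄ = (7.7 + 8.9 + 10.8 + 7.5 + 7.1 + 6.2 + 4.8 + 10.9 + 8.6 + 6.1 + 7.8 + 9.5 + 4.1 + 9.2) / 14 = 7.8000
σ̂ = R̄ / d₂ = 7.8000 / 1.693 = 4.6072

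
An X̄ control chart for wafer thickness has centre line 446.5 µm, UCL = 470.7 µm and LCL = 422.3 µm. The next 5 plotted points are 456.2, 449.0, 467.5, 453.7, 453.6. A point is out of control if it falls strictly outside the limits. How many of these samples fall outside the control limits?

All 5 points lie within [422.3, 470.7].

0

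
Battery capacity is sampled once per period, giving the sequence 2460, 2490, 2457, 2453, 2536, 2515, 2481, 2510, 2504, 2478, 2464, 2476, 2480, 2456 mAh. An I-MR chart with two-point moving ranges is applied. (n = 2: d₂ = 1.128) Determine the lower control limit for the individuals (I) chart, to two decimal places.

2417.39

X̄ = (2460 + 2490 + 2457 + 2453 + 2536 + 2515 + 2481 + 2510 + 2504 + 2478 + 2464 + 2476 + 2480 + 2456) / 14 = 2482.8571
Moving ranges: 30, 33, 4, 83, 21, 34, 29, 6, 26, 14, 12, 4, 24; M̄R̄ = 320.0000 / 13 = 24.6154
LCL = X̄ − 3·M̄R̄/d₂ = 2482.8571 − 3 × 24.6154 / 1.128 = 2417.3907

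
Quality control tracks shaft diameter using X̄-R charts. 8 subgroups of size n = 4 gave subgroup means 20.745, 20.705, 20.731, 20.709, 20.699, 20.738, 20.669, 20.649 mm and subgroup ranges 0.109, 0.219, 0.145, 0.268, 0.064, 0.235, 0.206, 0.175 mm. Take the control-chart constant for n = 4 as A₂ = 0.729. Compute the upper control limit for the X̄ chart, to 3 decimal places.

X̄̄ = (20.745 + 20.705 + 20.731 + 20.709 + 20.699 + 20.738 + 20.669 + 20.649) / 8 = 165.6450 / 8 = 20.7056
R̄ = (0.109 + 0.219 + 0.145 + 0.268 + 0.064 + 0.235 + 0.206 + 0.175) / 8 = 1.4210 / 8 = 0.1776
UCL = X̄̄ + A₂·R̄ = 20.7056 + 0.729 × 0.1776 = 20.8351

20.835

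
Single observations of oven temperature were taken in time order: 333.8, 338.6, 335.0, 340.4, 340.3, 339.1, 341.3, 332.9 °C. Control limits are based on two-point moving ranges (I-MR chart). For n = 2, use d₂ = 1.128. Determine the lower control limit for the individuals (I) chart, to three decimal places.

X̄ = (333.8 + 338.6 + 335.0 + 340.4 + 340.3 + 339.1 + 341.3 + 332.9) / 8 = 337.6750
Moving ranges: 4.8, 3.6, 5.4, 0.1, 1.2, 2.2, 8.4; M̄R̄ = 25.7000 / 7 = 3.6714
LCL = X̄ − 3·M̄R̄/d₂ = 337.6750 − 3 × 3.6714 / 1.128 = 327.9106

327.911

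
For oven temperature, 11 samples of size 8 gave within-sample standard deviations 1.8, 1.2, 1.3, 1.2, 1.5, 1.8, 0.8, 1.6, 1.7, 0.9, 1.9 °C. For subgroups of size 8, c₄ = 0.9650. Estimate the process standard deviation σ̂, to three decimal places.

s̄ = (1.8 + 1.2 + 1.3 + 1.2 + 1.5 + 1.8 + 0.8 + 1.6 + 1.7 + 0.9 + 1.9) / 11 = 1.4273
σ̂ = s̄ / c₄ = 1.4273 / 0.9650 = 1.4790

1.479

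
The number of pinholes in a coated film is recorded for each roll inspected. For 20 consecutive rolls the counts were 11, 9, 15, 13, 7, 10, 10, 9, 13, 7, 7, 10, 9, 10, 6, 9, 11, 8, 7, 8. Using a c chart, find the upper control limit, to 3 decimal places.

18.672

c̄ = (11 + 9 + 15 + 13 + 7 + 10 + 10 + 9 + 13 + 7 + 7 + 10 + 9 + 10 + 6 + 9 + 11 + 8 + 7 + 8) / 20 = 189 / 20 = 9.4500
UCL = c̄ + 3√c̄ = 9.4500 + 3 × √9.4500 = 9.4500 + 3 × 3.0741 = 18.6723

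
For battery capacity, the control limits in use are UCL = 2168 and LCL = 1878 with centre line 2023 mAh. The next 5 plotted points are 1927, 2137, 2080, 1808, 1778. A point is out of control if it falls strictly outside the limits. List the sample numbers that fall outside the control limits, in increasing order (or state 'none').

Compare each point to [1878, 2168]: sample 4 = 1808 < LCL; sample 5 = 1778 < LCL.

4, 5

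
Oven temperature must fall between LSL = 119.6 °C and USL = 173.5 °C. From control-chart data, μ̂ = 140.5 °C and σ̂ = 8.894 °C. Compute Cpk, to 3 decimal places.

0.783

Cpu = (USL − μ̂) / (3σ̂) = (173.5 − 140.5) / (3 × 8.894) = 1.2368; Cpl = (μ̂ − LSL) / (3σ̂) = (140.5 − 119.6) / (3 × 8.894) = 0.7833; Cpk = min(Cpu, Cpl) = 0.7833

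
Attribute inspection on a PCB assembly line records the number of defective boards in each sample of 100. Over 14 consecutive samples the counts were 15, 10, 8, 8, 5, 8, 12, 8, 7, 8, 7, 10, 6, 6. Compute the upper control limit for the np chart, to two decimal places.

p̄ = Σdᵢ / (k·n) = 118 / (14 × 100) = 0.08429
UCL = np̄ + 3·√(np̄(1−p̄)) = 8.4286 + 3 × √(8.4286×0.91571) = 8.4286 + 3 × 2.7782 = 16.7630

16.76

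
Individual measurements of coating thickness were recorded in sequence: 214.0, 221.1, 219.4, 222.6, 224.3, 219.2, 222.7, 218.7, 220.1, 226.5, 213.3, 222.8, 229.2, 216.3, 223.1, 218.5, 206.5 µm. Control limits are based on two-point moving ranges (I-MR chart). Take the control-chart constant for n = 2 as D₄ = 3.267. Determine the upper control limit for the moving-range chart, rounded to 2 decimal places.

20.32

Moving ranges: 7.1, 1.7, 3.2, 1.7, 5.1, 3.5, 4.0, 1.4, 6.4, 13.2, 9.5, 6.4, 12.9, 6.8, 4.6, 12.0; M̄R̄ = 99.5000 / 16 = 6.2188
UCL_MR = D₄·M̄R̄ = 3.267 × 6.2188 = 20.3167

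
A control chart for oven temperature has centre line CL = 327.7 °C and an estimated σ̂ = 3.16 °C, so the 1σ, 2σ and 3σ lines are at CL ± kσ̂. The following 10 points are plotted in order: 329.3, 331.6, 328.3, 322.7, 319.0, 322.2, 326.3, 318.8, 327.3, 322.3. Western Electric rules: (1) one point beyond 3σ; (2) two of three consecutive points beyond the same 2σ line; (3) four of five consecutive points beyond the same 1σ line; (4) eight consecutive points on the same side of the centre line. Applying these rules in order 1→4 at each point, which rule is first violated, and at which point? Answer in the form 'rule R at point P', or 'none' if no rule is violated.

rule 3 at point 8

Zone of each point (C = within 1σ̂, B = 1σ̂–2σ̂, A = 2σ̂–3σ̂, * = beyond 3σ̂; sign = side of CL): 1:+C, 2:+B, 3:+C, 4:-B, 5:-A, 6:-B, 7:-C, 8:-A, 9:-C, 10:-B
Rule 3 (four of five consecutive points beyond the same 1σ limit) is satisfied at point 8.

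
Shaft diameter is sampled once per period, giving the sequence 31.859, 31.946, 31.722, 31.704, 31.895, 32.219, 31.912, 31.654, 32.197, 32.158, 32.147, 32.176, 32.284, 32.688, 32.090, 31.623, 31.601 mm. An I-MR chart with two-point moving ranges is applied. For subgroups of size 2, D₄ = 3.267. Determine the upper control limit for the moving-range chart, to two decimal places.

Moving ranges: 0.087, 0.224, 0.018, 0.191, 0.324, 0.307, 0.258, 0.543, 0.039, 0.011, 0.029, 0.108, 0.404, 0.598, 0.467, 0.022; M̄R̄ = 3.6300 / 16 = 0.2269
UCL_MR = D₄·M̄R̄ = 3.267 × 0.2269 = 0.7412

0.74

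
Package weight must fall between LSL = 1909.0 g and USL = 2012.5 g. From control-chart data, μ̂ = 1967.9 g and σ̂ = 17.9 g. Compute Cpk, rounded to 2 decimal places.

Cpu = (USL − μ̂) / (3σ̂) = (2012.5 − 1967.9) / (3 × 17.9) = 0.8305; Cpl = (μ̂ − LSL) / (3σ̂) = (1967.9 − 1909.0) / (3 × 17.9) = 1.0968; Cpk = min(Cpu, Cpl) = 0.8305

0.83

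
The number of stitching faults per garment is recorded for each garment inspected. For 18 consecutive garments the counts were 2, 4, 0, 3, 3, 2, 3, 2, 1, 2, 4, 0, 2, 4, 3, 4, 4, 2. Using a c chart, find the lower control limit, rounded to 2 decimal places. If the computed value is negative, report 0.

c̄ = (2 + 4 + 0 + 3 + 3 + 2 + 3 + 2 + 1 + 2 + 4 + 0 + 2 + 4 + 3 + 4 + 4 + 2) / 18 = 45 / 18 = 2.5000
LCL = c̄ − 3√c̄ = 2.5000 − 3 × 1.5811 = -2.2434 → 0 (cannot be negative)

0.00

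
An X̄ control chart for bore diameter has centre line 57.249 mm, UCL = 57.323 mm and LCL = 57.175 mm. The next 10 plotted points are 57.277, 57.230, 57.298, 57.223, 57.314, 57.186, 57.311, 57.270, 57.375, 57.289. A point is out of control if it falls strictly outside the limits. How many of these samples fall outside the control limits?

1

Compare each point to [57.175, 57.323]: sample 9 = 57.375 > UCL.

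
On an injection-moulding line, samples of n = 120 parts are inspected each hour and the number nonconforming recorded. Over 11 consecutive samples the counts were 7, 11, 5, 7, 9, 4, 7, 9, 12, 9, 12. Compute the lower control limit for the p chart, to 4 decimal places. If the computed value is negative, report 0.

0.0000

p̄ = Σdᵢ / (k·n) = 92 / (11 × 120) = 0.06970
LCL = p̄ − 3·√(p̄(1−p̄)/n) = 0.06970 − 3 × 0.02324 = -0.00004 → 0 (negative, so LCL = 0)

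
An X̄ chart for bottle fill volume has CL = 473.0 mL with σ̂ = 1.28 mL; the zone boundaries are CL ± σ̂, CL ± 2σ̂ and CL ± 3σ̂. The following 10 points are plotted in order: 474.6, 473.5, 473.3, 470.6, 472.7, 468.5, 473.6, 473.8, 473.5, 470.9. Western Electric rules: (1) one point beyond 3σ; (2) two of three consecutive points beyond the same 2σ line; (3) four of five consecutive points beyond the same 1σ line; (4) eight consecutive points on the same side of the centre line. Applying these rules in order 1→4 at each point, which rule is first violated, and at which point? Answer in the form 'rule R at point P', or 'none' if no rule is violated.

rule 1 at point 6

Zone of each point (C = within 1σ̂, B = 1σ̂–2σ̂, A = 2σ̂–3σ̂, * = beyond 3σ̂; sign = side of CL): 1:+B, 2:+C, 3:+C, 4:-B, 5:-C, 6:-*, 7:+C, 8:+C, 9:+C, 10:-B
Rule 1 (one point beyond the 3σ limits) is satisfied at point 6.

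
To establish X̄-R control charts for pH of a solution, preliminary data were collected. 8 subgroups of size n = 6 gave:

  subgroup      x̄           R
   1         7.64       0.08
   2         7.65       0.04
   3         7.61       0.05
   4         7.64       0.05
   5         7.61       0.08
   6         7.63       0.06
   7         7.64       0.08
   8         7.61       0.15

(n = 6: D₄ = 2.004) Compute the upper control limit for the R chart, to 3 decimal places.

R̄ = (0.08 + 0.04 + 0.05 + 0.05 + 0.08 + 0.06 + 0.08 + 0.15) / 8 = 0.5900 / 8 = 0.0737
UCL_R = D₄·R̄ = 2.004 × 0.0737 = 0.1478

0.148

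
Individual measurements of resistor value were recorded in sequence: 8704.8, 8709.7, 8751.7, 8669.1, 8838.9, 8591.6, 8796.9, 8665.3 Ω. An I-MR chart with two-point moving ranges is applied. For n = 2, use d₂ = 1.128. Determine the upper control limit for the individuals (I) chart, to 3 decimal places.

X̄ = (8704.8 + 8709.7 + 8751.7 + 8669.1 + 8838.9 + 8591.6 + 8796.9 + 8665.3) / 8 = 8716.0000
Moving ranges: 4.9, 42.0, 82.6, 169.8, 247.3, 205.3, 131.6; M̄R̄ = 883.5000 / 7 = 126.2143
UCL = X̄ + 3·M̄R̄/d₂ = 8716.0000 + 3 × 126.2143 / 1.128 = 9051.6763

9051.676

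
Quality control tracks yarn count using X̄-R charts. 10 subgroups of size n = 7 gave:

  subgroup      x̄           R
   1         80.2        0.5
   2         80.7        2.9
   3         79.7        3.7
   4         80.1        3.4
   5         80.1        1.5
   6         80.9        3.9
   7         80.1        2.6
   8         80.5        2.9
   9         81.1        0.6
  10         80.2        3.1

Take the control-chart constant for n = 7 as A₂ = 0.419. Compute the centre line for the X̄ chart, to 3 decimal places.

X̄̄ = (80.2 + 80.7 + 79.7 + 80.1 + 80.1 + 80.9 + 80.1 + 80.5 + 81.1 + 80.2) / 10 = 803.6000 / 10 = 80.3600
CL = X̄̄ = 80.3600

80.360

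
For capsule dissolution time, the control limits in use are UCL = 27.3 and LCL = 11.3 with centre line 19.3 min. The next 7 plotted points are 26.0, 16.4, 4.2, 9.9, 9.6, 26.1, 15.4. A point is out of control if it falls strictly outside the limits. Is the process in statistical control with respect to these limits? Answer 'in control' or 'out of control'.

Compare each point to [11.3, 27.3]: sample 3 = 4.2 < LCL; sample 4 = 9.9 < LCL; sample 5 = 9.6 < LCL.

out of control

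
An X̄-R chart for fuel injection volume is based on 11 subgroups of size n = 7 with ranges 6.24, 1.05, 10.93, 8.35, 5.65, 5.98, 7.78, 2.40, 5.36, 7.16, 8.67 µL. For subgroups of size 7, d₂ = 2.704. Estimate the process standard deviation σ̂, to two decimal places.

R̄ = (6.24 + 1.05 + 10.93 + 8.35 + 5.65 + 5.98 + 7.78 + 2.40 + 5.36 + 7.16 + 8.67) / 11 = 6.3245
σ̂ = R̄ / d₂ = 6.3245 / 2.704 = 2.3390

2.34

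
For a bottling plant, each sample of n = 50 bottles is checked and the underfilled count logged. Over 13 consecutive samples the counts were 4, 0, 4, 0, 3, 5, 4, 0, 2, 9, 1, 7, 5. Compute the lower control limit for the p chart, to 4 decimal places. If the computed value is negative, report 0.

p̄ = Σdᵢ / (k·n) = 44 / (13 × 50) = 0.06769
LCL = p̄ − 3·√(p̄(1−p̄)/n) = 0.06769 − 3 × 0.03553 = -0.03889 → 0 (negative, so LCL = 0)

0.0000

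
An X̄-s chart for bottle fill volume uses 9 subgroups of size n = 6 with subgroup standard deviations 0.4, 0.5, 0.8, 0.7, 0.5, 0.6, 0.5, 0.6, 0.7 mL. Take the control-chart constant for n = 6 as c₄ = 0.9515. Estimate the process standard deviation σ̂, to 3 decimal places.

s̄ = (0.4 + 0.5 + 0.8 + 0.7 + 0.5 + 0.6 + 0.5 + 0.6 + 0.7) / 9 = 0.5889
σ̂ = s̄ / c₄ = 0.5889 / 0.9515 = 0.6189

0.619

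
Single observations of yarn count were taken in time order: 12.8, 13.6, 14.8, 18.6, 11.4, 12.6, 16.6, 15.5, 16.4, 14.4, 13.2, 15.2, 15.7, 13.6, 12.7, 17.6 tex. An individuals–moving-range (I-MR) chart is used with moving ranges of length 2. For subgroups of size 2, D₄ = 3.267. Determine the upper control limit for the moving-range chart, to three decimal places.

7.362

Moving ranges: 0.8, 1.2, 3.8, 7.2, 1.2, 4.0, 1.1, 0.9, 2.0, 1.2, 2.0, 0.5, 2.1, 0.9, 4.9; M̄R̄ = 33.8000 / 15 = 2.2533
UCL_MR = D₄·M̄R̄ = 3.267 × 2.2533 = 7.3616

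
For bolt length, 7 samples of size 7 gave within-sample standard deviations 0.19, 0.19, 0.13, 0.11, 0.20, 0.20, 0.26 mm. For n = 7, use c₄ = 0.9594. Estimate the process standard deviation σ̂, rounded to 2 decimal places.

0.19

s̄ = (0.19 + 0.19 + 0.13 + 0.11 + 0.20 + 0.20 + 0.26) / 7 = 0.1829
σ̂ = s̄ / c₄ = 0.1829 / 0.9594 = 0.1906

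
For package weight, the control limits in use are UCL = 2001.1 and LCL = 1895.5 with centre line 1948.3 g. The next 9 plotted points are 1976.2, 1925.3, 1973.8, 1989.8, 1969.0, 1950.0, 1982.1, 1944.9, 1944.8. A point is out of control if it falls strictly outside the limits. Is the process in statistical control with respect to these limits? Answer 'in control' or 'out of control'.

in control

All 9 points lie within [1895.5, 2001.1].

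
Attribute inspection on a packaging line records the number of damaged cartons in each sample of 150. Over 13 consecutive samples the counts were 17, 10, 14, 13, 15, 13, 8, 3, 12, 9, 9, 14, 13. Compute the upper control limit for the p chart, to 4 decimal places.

p̄ = Σdᵢ / (k·n) = 150 / (13 × 150) = 0.07692
UCL = p̄ + 3·√(p̄(1−p̄)/n) = 0.07692 + 3 × √(0.07692×0.92308/150) = 0.07692 + 3 × 0.02176 = 0.14219

0.1422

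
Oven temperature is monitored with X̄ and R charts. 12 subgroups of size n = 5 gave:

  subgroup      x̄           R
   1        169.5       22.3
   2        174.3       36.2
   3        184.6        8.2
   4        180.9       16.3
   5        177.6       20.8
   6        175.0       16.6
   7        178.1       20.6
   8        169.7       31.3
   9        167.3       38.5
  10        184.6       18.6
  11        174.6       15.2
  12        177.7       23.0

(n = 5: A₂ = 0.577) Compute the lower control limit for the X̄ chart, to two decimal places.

163.29

X̄̄ = (169.5 + 174.3 + 184.6 + 180.9 + 177.6 + 175.0 + 178.1 + 169.7 + 167.3 + 184.6 + 174.6 + 177.7) / 12 = 2113.9000 / 12 = 176.1583
R̄ = (22.3 + 36.2 + 8.2 + 16.3 + 20.8 + 16.6 + 20.6 + 31.3 + 38.5 + 18.6 + 15.2 + 23.0) / 12 = 267.6000 / 12 = 22.3000
LCL = X̄̄ − A₂·R̄ = 176.1583 − 0.577 × 22.3000 = 163.2912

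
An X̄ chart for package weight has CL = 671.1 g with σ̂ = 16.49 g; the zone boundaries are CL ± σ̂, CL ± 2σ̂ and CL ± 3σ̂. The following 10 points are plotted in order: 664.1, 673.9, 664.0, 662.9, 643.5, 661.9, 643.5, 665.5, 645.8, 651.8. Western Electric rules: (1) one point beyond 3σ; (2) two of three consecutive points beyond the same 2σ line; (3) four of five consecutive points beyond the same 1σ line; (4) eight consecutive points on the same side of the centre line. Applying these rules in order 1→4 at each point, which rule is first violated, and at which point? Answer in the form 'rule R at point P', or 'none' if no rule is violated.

Zone of each point (C = within 1σ̂, B = 1σ̂–2σ̂, A = 2σ̂–3σ̂, * = beyond 3σ̂; sign = side of CL): 1:-C, 2:+C, 3:-C, 4:-C, 5:-B, 6:-C, 7:-B, 8:-C, 9:-B, 10:-B
Rule 4 (eight consecutive points on the same side of the centre line) is satisfied at point 10.

rule 4 at point 10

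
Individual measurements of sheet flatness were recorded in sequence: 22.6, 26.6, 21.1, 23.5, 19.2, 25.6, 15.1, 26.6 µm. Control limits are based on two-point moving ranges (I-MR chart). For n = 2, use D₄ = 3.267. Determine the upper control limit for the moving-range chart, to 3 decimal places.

Moving ranges: 4.0, 5.5, 2.4, 4.3, 6.4, 10.5, 11.5; M̄R̄ = 44.6000 / 7 = 6.3714
UCL_MR = D₄·M̄R̄ = 3.267 × 6.3714 = 20.8155

20.815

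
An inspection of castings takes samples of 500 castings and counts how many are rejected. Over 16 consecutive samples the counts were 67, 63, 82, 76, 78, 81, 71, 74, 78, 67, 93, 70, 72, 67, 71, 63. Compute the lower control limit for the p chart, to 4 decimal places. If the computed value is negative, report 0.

p̄ = Σdᵢ / (k·n) = 1173 / (16 × 500) = 0.14663
LCL = p̄ − 3·√(p̄(1−p̄)/n) = 0.14663 − 3 × 0.01582 = 0.09917

0.0992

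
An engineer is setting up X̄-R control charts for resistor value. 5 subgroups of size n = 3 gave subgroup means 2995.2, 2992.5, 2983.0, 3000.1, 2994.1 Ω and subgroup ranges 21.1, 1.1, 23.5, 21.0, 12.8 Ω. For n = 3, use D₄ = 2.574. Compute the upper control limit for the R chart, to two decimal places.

R̄ = (21.1 + 1.1 + 23.5 + 21.0 + 12.8) / 5 = 79.5000 / 5 = 15.9000
UCL_R = D₄·R̄ = 2.574 × 15.9000 = 40.9266

40.93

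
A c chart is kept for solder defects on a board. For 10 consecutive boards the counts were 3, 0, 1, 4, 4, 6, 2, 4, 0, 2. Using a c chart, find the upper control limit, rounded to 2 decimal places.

7.44

c̄ = (3 + 0 + 1 + 4 + 4 + 6 + 2 + 4 + 0 + 2) / 10 = 26 / 10 = 2.6000
UCL = c̄ + 3√c̄ = 2.6000 + 3 × √2.6000 = 2.6000 + 3 × 1.6125 = 7.4374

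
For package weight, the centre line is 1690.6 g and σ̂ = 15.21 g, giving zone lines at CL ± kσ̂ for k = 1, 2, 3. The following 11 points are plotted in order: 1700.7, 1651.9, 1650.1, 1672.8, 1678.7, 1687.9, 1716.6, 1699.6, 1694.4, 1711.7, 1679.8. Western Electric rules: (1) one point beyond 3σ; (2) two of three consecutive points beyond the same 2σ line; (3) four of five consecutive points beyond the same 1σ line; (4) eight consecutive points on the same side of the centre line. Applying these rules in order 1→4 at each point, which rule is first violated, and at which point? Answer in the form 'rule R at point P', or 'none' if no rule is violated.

Zone of each point (C = within 1σ̂, B = 1σ̂–2σ̂, A = 2σ̂–3σ̂, * = beyond 3σ̂; sign = side of CL): 1:+C, 2:-A, 3:-A, 4:-B, 5:-C, 6:-C, 7:+B, 8:+C, 9:+C, 10:+B, 11:-C
Rule 2 (two of three consecutive points beyond the same 2σ limit) is satisfied at point 3.

rule 2 at point 3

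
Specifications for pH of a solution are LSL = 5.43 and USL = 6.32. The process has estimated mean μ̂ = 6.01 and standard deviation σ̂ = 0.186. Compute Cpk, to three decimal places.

0.556

Cpu = (USL − μ̂) / (3σ̂) = (6.32 − 6.01) / (3 × 0.186) = 0.5556; Cpl = (μ̂ − LSL) / (3σ̂) = (6.01 − 5.43) / (3 × 0.186) = 1.0394; Cpk = min(Cpu, Cpl) = 0.5556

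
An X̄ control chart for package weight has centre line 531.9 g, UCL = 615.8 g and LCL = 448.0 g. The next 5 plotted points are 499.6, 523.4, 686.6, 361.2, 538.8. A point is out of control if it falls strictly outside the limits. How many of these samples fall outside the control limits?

2

Compare each point to [448.0, 615.8]: sample 3 = 686.6 > UCL; sample 4 = 361.2 < LCL.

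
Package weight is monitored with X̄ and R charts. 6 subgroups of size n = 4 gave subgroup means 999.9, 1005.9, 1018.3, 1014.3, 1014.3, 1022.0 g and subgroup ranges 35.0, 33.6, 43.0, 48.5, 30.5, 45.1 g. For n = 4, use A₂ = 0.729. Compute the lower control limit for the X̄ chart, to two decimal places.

X̄̄ = (999.9 + 1005.9 + 1018.3 + 1014.3 + 1014.3 + 1022.0) / 6 = 6074.7000 / 6 = 1012.4500
R̄ = (35.0 + 33.6 + 43.0 + 48.5 + 30.5 + 45.1) / 6 = 235.7000 / 6 = 39.2833
LCL = X̄̄ − A₂·R̄ = 1012.4500 − 0.729 × 39.2833 = 983.8124

983.81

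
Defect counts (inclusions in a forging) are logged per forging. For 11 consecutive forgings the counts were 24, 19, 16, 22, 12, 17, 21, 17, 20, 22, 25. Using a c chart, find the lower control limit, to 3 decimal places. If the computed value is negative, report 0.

c̄ = (24 + 19 + 16 + 22 + 12 + 17 + 21 + 17 + 20 + 22 + 25) / 11 = 215 / 11 = 19.5455
LCL = c̄ − 3√c̄ = 19.5455 − 3 × 4.4210 = 6.2824

6.282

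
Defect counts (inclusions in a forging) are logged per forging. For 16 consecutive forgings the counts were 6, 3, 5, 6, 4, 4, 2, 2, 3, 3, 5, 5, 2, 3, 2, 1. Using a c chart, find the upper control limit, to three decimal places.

9.112

c̄ = (6 + 3 + 5 + 6 + 4 + 4 + 2 + 2 + 3 + 3 + 5 + 5 + 2 + 3 + 2 + 1) / 16 = 56 / 16 = 3.5000
UCL = c̄ + 3√c̄ = 3.5000 + 3 × √3.5000 = 3.5000 + 3 × 1.8708 = 9.1125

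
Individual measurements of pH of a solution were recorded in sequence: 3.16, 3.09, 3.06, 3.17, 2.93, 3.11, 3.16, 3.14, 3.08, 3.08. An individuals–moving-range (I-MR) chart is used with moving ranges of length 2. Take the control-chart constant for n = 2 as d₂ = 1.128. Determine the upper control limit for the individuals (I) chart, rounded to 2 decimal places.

X̄ = (3.16 + 3.09 + 3.06 + 3.17 + 2.93 + 3.11 + 3.16 + 3.14 + 3.08 + 3.08) / 10 = 3.0980
Moving ranges: 0.07, 0.03, 0.11, 0.24, 0.18, 0.05, 0.02, 0.06, 0.00; M̄R̄ = 0.7600 / 9 = 0.0844
UCL = X̄ + 3·M̄R̄/d₂ = 3.0980 + 3 × 0.0844 / 1.128 = 3.3226

3.32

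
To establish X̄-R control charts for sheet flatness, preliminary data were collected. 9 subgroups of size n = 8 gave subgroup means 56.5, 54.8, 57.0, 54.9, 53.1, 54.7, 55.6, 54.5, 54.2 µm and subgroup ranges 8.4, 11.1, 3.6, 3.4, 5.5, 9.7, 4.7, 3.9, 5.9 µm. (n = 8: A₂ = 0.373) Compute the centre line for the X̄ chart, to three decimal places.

X̄̄ = (56.5 + 54.8 + 57.0 + 54.9 + 53.1 + 54.7 + 55.6 + 54.5 + 54.2) / 9 = 495.3000 / 9 = 55.0333
CL = X̄̄ = 55.0333

55.033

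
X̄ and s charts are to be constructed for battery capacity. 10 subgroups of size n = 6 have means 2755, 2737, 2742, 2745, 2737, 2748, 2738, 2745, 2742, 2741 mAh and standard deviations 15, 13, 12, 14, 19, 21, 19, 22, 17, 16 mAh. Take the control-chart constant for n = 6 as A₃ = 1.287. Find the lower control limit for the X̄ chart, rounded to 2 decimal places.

X̄̄ = (2755 + 2737 + 2742 + 2745 + 2737 + 2748 + 2738 + 2745 + 2742 + 2741) / 10 = 2743.0000
s̄ = (15 + 13 + 12 + 14 + 19 + 21 + 19 + 22 + 17 + 16) / 10 = 16.8000
LCL = X̄̄ − A₃·s̄ = 2743.0000 − 1.287 × 16.8000 = 2721.3784

2721.38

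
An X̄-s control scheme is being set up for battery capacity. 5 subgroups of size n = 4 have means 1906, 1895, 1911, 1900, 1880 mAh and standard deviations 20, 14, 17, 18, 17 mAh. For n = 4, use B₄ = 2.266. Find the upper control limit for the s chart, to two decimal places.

38.98

s̄ = (20 + 14 + 17 + 18 + 17) / 5 = 17.2000
UCL_s = B₄·s̄ = 2.266 × 17.2000 = 38.9752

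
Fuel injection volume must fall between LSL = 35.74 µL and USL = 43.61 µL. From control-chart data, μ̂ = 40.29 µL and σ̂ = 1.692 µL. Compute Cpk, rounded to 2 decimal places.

0.65

Cpu = (USL − μ̂) / (3σ̂) = (43.61 − 40.29) / (3 × 1.692) = 0.6541; Cpl = (μ̂ − LSL) / (3σ̂) = (40.29 − 35.74) / (3 × 1.692) = 0.8964; Cpk = min(Cpu, Cpl) = 0.6541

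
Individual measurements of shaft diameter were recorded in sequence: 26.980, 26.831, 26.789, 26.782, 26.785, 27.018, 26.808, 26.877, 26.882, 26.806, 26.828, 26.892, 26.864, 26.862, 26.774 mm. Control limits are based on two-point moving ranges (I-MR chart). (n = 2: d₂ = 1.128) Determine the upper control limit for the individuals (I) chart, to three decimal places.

X̄ = (26.980 + 26.831 + 26.789 + 26.782 + 26.785 + 27.018 + 26.808 + 26.877 + 26.882 + 26.806 + 26.828 + 26.892 + 26.864 + 26.862 + 26.774) / 15 = 26.8519
Moving ranges: 0.149, 0.042, 0.007, 0.003, 0.233, 0.210, 0.069, 0.005, 0.076, 0.022, 0.064, 0.028, 0.002, 0.088; M̄R̄ = 0.9980 / 14 = 0.0713
UCL = X̄ + 3·M̄R̄/d₂ = 26.8519 + 3 × 0.0713 / 1.128 = 27.0415

27.041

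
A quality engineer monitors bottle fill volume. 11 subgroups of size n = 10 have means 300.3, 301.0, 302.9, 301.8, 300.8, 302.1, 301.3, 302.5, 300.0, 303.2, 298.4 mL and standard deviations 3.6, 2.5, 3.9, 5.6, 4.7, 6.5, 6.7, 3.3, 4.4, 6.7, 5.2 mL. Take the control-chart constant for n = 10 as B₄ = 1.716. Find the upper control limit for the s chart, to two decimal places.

s̄ = (3.6 + 2.5 + 3.9 + 5.6 + 4.7 + 6.5 + 6.7 + 3.3 + 4.4 + 6.7 + 5.2) / 11 = 4.8273
UCL_s = B₄·s̄ = 1.716 × 4.8273 = 8.2836

8.28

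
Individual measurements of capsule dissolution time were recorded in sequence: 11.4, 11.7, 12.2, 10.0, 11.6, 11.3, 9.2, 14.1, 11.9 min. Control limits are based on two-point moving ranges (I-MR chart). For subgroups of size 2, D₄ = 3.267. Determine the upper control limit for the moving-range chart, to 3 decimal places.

Moving ranges: 0.3, 0.5, 2.2, 1.6, 0.3, 2.1, 4.9, 2.2; M̄R̄ = 14.1000 / 8 = 1.7625
UCL_MR = D₄·M̄R̄ = 3.267 × 1.7625 = 5.7581

5.758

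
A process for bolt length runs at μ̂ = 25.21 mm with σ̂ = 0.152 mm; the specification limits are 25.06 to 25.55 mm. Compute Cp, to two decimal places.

Cp = (USL − LSL) / (6σ̂) = (25.55 − 25.06) / (6 × 0.152) = 0.4900 / 0.9120 = 0.5373

0.54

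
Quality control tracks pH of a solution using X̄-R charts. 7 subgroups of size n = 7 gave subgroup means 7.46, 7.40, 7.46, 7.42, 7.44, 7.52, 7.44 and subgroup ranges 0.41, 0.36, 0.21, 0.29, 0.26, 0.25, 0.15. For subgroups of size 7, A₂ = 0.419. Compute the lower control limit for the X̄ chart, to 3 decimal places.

7.333

X̄̄ = (7.46 + 7.40 + 7.46 + 7.42 + 7.44 + 7.52 + 7.44) / 7 = 52.1400 / 7 = 7.4486
R̄ = (0.41 + 0.36 + 0.21 + 0.29 + 0.26 + 0.25 + 0.15) / 7 = 1.9300 / 7 = 0.2757
LCL = X̄̄ − A₂·R̄ = 7.4486 − 0.419 × 0.2757 = 7.3330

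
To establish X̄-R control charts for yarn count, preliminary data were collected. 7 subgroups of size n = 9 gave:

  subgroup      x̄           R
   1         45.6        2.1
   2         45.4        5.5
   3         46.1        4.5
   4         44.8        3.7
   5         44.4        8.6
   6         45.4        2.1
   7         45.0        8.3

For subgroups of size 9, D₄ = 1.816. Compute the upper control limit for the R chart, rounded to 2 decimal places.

9.03

R̄ = (2.1 + 5.5 + 4.5 + 3.7 + 8.6 + 2.1 + 8.3) / 7 = 34.8000 / 7 = 4.9714
UCL_R = D₄·R̄ = 1.816 × 4.9714 = 9.0281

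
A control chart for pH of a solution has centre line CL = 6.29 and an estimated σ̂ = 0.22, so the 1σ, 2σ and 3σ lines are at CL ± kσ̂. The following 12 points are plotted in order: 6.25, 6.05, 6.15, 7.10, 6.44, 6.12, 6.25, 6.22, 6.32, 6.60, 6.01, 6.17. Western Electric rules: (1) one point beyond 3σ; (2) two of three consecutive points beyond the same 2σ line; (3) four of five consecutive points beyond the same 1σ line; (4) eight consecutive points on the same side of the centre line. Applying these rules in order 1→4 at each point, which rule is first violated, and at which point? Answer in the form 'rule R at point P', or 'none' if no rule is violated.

rule 1 at point 4

Zone of each point (C = within 1σ̂, B = 1σ̂–2σ̂, A = 2σ̂–3σ̂, * = beyond 3σ̂; sign = side of CL): 1:-C, 2:-B, 3:-C, 4:+*, 5:+C, 6:-C, 7:-C, 8:-C, 9:+C, 10:+B, 11:-B, 12:-C
Rule 1 (one point beyond the 3σ limits) is satisfied at point 4.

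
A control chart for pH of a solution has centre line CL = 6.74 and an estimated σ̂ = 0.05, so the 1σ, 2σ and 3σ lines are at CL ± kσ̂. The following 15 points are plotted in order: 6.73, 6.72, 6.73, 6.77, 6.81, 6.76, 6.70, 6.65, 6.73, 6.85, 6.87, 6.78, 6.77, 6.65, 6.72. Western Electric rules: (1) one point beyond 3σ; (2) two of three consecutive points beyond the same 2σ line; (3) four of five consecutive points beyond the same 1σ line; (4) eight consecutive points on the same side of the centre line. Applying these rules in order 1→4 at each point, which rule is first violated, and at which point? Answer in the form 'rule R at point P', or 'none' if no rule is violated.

rule 2 at point 11

Zone of each point (C = within 1σ̂, B = 1σ̂–2σ̂, A = 2σ̂–3σ̂, * = beyond 3σ̂; sign = side of CL): 1:-C, 2:-C, 3:-C, 4:+C, 5:+B, 6:+C, 7:-C, 8:-B, 9:-C, 10:+A, 11:+A, 12:+C, 13:+C, 14:-B, 15:-C
Rule 2 (two of three consecutive points beyond the same 2σ limit) is satisfied at point 11.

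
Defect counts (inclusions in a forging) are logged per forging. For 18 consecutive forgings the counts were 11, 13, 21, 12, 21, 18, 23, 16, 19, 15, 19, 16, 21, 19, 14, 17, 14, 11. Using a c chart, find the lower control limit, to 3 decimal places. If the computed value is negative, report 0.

4.419

c̄ = (11 + 13 + 21 + 12 + 21 + 18 + 23 + 16 + 19 + 15 + 19 + 16 + 21 + 19 + 14 + 17 + 14 + 11) / 18 = 300 / 18 = 16.6667
LCL = c̄ − 3√c̄ = 16.6667 − 3 × 4.0825 = 4.4192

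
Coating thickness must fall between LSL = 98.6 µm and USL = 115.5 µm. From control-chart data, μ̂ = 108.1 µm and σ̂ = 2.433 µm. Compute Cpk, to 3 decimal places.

Cpu = (USL − μ̂) / (3σ̂) = (115.5 − 108.1) / (3 × 2.433) = 1.0138; Cpl = (μ̂ − LSL) / (3σ̂) = (108.1 − 98.6) / (3 × 2.433) = 1.3015; Cpk = min(Cpu, Cpl) = 1.0138

1.014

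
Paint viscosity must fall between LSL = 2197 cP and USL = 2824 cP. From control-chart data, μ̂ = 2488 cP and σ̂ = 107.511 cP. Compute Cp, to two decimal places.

Cp = (USL − LSL) / (6σ̂) = (2824 − 2197) / (6 × 107.511) = 627.0000 / 645.0660 = 0.9720

0.97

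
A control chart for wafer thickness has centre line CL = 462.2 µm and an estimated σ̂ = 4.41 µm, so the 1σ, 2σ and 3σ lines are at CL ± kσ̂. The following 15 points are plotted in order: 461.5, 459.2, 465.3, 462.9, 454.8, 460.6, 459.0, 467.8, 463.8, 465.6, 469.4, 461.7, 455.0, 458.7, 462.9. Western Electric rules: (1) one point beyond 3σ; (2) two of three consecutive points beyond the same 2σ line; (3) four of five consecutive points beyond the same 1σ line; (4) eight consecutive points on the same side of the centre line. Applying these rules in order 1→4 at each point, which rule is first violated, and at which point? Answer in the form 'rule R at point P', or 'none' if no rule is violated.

Zone of each point (C = within 1σ̂, B = 1σ̂–2σ̂, A = 2σ̂–3σ̂, * = beyond 3σ̂; sign = side of CL): 1:-C, 2:-C, 3:+C, 4:+C, 5:-B, 6:-C, 7:-C, 8:+B, 9:+C, 10:+C, 11:+B, 12:-C, 13:-B, 14:-C, 15:+C
No rule fires across all 15 points.

none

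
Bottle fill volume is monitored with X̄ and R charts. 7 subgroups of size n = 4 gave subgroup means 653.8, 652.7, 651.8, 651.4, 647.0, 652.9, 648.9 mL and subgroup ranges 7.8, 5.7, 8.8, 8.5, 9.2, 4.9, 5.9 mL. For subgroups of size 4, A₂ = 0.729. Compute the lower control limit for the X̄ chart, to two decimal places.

645.92

X̄̄ = (653.8 + 652.7 + 651.8 + 651.4 + 647.0 + 652.9 + 648.9) / 7 = 4558.5000 / 7 = 651.2143
R̄ = (7.8 + 5.7 + 8.8 + 8.5 + 9.2 + 4.9 + 5.9) / 7 = 50.8000 / 7 = 7.2571
LCL = X̄̄ − A₂·R̄ = 651.2143 − 0.729 × 7.2571 = 645.9238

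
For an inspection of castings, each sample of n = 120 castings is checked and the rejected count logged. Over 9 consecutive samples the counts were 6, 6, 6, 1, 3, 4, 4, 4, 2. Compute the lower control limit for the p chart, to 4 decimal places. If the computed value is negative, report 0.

0.0000

p̄ = Σdᵢ / (k·n) = 36 / (9 × 120) = 0.03333
LCL = p̄ − 3·√(p̄(1−p̄)/n) = 0.03333 − 3 × 0.01639 = -0.01583 → 0 (negative, so LCL = 0)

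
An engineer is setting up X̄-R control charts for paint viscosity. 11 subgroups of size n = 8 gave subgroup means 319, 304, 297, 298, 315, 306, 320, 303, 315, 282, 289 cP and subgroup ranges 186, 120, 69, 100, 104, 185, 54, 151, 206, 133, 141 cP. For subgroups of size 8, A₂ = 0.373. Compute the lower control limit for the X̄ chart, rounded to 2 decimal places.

X̄̄ = (319 + 304 + 297 + 298 + 315 + 306 + 320 + 303 + 315 + 282 + 289) / 11 = 3348.0000 / 11 = 304.3636
R̄ = (186 + 120 + 69 + 100 + 104 + 185 + 54 + 151 + 206 + 133 + 141) / 11 = 1449.0000 / 11 = 131.7273
LCL = X̄̄ − A₂·R̄ = 304.3636 − 0.373 × 131.7273 = 255.2294

255.23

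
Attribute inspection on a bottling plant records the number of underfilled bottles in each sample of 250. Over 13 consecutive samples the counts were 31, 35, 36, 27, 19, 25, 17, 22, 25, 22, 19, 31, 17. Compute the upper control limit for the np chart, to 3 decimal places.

39.327

p̄ = Σdᵢ / (k·n) = 326 / (13 × 250) = 0.10031
UCL = np̄ + 3·√(np̄(1−p̄)) = 25.0769 + 3 × √(25.0769×0.89969) = 25.0769 + 3 × 4.7499 = 39.3266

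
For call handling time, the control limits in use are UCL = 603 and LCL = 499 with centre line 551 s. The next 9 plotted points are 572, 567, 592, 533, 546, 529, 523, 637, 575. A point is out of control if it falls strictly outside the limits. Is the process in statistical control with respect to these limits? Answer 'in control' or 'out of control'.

out of control

Compare each point to [499, 603]: sample 8 = 637 > UCL.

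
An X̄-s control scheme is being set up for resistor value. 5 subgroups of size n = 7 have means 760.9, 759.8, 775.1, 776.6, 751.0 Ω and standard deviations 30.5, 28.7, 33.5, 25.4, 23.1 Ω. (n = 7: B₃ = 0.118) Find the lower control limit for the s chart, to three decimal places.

3.332

s̄ = (30.5 + 28.7 + 33.5 + 25.4 + 23.1) / 5 = 28.2400
LCL_s = B₃·s̄ = 0.118 × 28.2400 = 3.3323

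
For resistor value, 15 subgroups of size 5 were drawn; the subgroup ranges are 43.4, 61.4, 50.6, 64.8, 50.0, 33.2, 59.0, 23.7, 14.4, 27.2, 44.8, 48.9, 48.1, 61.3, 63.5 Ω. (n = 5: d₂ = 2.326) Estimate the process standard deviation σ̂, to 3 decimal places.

R̄ = (43.4 + 61.4 + 50.6 + 64.8 + 50.0 + 33.2 + 59.0 + 23.7 + 14.4 + 27.2 + 44.8 + 48.9 + 48.1 + 61.3 + 63.5) / 15 = 46.2867
σ̂ = R̄ / d₂ = 46.2867 / 2.326 = 19.8997

19.900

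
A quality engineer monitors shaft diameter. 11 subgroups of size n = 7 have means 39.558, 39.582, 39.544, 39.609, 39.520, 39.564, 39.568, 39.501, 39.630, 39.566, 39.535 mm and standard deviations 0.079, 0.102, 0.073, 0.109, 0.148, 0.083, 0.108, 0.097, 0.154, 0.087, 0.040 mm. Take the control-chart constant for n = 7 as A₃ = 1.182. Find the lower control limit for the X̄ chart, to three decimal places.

X̄̄ = (39.558 + 39.582 + 39.544 + 39.609 + 39.520 + 39.564 + 39.568 + 39.501 + 39.630 + 39.566 + 39.535) / 11 = 39.5615
s̄ = (0.079 + 0.102 + 0.073 + 0.109 + 0.148 + 0.083 + 0.108 + 0.097 + 0.154 + 0.087 + 0.040) / 11 = 0.0982
LCL = X̄̄ − A₃·s̄ = 39.5615 − 1.182 × 0.0982 = 39.4455

39.445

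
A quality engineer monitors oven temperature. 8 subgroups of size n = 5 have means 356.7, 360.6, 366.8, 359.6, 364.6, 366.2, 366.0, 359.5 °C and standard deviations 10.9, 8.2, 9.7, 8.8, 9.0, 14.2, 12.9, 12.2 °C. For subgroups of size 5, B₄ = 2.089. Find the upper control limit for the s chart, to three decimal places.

22.431

s̄ = (10.9 + 8.2 + 9.7 + 8.8 + 9.0 + 14.2 + 12.9 + 12.2) / 8 = 10.7375
UCL_s = B₄·s̄ = 2.089 × 10.7375 = 22.4306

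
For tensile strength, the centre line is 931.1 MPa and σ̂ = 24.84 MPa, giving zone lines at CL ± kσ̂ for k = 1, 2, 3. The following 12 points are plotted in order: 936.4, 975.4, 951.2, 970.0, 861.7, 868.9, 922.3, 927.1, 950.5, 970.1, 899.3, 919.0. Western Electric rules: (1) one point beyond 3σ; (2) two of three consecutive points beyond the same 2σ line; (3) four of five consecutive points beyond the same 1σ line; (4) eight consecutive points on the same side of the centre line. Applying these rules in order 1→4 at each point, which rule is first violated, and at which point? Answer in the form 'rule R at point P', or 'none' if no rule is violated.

rule 2 at point 6

Zone of each point (C = within 1σ̂, B = 1σ̂–2σ̂, A = 2σ̂–3σ̂, * = beyond 3σ̂; sign = side of CL): 1:+C, 2:+B, 3:+C, 4:+B, 5:-A, 6:-A, 7:-C, 8:-C, 9:+C, 10:+B, 11:-B, 12:-C
Rule 2 (two of three consecutive points beyond the same 2σ limit) is satisfied at point 6.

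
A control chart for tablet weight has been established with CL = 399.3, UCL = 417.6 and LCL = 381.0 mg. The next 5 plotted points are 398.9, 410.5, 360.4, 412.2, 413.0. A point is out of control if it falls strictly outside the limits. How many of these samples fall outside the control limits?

Compare each point to [381.0, 417.6]: sample 3 = 360.4 < LCL.

1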